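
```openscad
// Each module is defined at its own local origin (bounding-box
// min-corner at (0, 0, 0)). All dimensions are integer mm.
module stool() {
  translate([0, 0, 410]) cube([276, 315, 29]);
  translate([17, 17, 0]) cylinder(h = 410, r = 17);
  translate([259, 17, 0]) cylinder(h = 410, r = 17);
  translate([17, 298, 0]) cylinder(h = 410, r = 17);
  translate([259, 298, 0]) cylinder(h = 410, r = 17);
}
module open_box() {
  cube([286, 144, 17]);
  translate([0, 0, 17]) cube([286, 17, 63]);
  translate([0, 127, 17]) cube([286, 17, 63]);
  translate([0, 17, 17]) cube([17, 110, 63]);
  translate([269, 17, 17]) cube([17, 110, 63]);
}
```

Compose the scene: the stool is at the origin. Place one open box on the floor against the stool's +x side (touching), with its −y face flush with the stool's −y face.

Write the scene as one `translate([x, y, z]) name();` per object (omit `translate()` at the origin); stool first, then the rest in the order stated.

stool();
translate([276, 0, 0]) open_box();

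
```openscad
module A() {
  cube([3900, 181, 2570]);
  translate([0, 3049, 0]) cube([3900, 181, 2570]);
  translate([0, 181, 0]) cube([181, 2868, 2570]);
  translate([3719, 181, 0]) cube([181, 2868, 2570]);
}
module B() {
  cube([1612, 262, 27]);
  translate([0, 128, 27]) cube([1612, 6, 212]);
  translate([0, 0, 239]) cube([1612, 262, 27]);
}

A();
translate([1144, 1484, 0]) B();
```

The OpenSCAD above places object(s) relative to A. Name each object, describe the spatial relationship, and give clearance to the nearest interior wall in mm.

A is a house frame. B is an I-beam. The I-beam sits inside the house frame, centred. The clearance to the nearest interior wall is 963 mm.

Clearances: x = 963, y = 1303; minimum 963 mm.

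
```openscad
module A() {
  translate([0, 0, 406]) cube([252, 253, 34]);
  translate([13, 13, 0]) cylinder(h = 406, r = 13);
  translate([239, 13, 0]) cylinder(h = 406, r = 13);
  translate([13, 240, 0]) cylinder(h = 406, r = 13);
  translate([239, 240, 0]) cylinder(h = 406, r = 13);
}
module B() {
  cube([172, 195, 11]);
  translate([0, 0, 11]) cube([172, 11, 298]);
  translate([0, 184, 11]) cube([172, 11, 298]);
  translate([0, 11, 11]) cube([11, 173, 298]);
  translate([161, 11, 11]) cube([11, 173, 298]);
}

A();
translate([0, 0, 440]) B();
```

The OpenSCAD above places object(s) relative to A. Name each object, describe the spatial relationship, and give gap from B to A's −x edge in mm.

A is a stool. B is an open box. The open box is on top of the stool. The gap from the open box to the stool's −x edge is 0 mm.

The open box's min-x is at 0; the stool's min-x is 0; gap = 0 mm.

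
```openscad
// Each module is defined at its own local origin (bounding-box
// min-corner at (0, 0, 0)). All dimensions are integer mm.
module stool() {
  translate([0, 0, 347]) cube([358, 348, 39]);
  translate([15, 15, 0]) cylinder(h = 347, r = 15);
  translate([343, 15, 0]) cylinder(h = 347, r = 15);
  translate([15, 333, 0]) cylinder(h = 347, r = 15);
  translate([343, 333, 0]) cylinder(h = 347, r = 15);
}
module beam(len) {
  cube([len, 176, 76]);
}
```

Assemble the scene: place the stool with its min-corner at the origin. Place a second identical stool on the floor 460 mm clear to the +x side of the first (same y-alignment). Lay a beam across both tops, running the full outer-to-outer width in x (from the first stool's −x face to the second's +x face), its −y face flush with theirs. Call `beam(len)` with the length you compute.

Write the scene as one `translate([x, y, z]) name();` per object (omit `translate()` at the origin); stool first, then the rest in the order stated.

stool();
translate([818, 0, 0]) stool();
translate([0, 0, 386]) beam(1176);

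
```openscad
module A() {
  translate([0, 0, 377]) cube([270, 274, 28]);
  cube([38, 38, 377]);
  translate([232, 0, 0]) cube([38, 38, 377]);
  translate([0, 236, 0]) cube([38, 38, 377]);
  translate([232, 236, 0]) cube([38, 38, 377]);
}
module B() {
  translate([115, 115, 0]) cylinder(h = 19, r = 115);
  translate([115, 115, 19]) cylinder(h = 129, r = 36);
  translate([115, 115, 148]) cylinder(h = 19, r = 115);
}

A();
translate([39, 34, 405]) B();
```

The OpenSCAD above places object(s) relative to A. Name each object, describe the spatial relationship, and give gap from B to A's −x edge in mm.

The spool's min-x is at 39; the stool's min-x is 0; gap = 39 mm.

A is a stool. B is a spool. The spool is on top of the stool. The gap from the spool to the stool's −x edge is 39 mm.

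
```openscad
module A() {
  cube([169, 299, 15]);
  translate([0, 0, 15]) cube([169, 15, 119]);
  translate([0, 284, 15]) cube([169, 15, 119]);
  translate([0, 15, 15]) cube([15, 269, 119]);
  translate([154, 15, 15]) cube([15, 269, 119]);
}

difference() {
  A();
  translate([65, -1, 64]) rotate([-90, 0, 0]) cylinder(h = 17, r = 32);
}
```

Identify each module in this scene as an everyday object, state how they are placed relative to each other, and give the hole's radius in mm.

The subtracted cylinder has r = 32 mm.

A is an open box. The open box has a circular hole through its front wall. The hole's radius is 32 mm.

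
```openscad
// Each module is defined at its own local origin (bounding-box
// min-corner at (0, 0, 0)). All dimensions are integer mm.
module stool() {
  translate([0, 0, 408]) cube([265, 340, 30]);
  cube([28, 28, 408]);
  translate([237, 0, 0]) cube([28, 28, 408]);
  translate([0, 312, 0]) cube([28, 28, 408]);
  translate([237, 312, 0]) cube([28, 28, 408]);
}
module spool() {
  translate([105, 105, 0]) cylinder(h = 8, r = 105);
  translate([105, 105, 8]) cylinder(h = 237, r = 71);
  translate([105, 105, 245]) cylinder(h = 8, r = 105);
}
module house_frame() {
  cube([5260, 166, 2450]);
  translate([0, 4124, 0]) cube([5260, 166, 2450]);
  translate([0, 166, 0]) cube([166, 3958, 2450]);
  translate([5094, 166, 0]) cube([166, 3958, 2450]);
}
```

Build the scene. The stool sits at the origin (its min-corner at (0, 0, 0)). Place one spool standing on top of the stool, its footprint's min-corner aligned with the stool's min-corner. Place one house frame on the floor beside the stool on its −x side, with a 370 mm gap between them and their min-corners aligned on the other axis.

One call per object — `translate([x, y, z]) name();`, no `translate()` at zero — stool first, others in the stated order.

stool();
translate([0, 0, 438]) spool();
translate([-5630, 0, 0]) house_frame();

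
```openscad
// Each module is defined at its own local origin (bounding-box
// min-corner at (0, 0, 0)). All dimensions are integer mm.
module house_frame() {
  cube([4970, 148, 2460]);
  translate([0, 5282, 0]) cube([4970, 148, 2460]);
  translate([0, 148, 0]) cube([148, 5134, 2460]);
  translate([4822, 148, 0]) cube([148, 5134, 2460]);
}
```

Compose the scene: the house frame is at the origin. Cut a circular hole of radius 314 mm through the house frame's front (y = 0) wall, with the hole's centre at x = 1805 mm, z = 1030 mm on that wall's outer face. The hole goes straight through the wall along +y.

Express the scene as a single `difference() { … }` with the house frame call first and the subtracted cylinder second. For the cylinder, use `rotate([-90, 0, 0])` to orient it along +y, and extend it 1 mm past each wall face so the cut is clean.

difference() {
  house_frame();
  translate([1805, -1, 1030]) rotate([-90, 0, 0]) cylinder(h = 150, r = 314);
}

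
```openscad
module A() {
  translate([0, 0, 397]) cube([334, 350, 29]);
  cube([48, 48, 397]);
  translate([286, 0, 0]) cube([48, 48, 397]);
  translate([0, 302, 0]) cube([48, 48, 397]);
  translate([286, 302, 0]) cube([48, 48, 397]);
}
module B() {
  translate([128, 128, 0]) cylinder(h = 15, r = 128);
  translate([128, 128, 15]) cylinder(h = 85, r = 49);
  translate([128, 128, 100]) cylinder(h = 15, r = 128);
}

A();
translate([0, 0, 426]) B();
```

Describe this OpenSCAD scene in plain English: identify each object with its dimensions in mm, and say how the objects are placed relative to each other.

A is a four-legged stool. The seat is 334×350 mm, 29 mm thick, top at z = 426 mm. It stands on four square legs, each 48×48 mm in cross-section, from z = 0 to the seat underside, each flush with a corner of the seat.

B is a spool: two coaxial disc flanges of radius 128 mm and thickness 15 mm, joined by a core cylinder of radius 49 mm and height 85 mm. The lower flange rests on z = 0 and the three cylinders share a vertical axis.

The spool is on top of the stool.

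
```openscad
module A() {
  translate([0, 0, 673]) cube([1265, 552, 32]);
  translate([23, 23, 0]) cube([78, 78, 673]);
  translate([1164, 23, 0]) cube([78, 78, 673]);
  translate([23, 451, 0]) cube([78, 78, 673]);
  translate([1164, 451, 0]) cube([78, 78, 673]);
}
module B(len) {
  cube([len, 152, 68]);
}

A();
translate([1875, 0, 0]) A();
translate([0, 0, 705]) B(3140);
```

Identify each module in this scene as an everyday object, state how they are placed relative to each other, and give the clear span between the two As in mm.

Second table starts at x = 1875; first ends at x = 1265; clear span = 1875 − 1265 = 610 mm.

A is a table. B is a beam. A beam spans the tops of two tables. The clear span between the two tables is 610 mm.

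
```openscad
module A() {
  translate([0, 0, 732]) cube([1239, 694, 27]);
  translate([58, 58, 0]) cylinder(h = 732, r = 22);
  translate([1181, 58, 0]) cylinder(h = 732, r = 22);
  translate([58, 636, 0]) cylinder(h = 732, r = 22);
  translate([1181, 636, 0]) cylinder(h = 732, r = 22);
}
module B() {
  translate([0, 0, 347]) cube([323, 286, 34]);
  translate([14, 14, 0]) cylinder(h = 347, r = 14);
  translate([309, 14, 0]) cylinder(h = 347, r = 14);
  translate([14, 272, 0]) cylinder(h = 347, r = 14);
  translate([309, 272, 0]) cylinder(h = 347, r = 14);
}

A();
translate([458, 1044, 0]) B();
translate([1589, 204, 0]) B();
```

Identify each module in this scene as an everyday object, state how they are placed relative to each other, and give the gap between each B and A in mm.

Each stool's nearest face is 350 mm from the table's bounding box.

A is a table. B is a stool. Two stools sit around the table at the +y, +x sides. The gap between each stool and the table is 350 mm.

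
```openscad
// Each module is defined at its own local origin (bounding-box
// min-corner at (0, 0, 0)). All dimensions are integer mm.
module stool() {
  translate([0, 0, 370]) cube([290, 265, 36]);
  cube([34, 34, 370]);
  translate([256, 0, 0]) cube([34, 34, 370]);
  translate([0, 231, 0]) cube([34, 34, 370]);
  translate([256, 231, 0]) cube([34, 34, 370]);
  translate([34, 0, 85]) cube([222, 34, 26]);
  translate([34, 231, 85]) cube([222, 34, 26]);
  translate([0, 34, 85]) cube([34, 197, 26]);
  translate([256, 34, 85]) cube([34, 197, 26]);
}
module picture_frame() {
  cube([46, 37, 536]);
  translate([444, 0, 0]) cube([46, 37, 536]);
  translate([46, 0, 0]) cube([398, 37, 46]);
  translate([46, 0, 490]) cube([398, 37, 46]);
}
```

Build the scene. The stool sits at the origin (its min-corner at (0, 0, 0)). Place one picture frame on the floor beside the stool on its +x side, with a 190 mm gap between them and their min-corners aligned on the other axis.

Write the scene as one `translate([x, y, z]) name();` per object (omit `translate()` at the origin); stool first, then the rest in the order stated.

stool();
translate([480, 0, 0]) picture_frame();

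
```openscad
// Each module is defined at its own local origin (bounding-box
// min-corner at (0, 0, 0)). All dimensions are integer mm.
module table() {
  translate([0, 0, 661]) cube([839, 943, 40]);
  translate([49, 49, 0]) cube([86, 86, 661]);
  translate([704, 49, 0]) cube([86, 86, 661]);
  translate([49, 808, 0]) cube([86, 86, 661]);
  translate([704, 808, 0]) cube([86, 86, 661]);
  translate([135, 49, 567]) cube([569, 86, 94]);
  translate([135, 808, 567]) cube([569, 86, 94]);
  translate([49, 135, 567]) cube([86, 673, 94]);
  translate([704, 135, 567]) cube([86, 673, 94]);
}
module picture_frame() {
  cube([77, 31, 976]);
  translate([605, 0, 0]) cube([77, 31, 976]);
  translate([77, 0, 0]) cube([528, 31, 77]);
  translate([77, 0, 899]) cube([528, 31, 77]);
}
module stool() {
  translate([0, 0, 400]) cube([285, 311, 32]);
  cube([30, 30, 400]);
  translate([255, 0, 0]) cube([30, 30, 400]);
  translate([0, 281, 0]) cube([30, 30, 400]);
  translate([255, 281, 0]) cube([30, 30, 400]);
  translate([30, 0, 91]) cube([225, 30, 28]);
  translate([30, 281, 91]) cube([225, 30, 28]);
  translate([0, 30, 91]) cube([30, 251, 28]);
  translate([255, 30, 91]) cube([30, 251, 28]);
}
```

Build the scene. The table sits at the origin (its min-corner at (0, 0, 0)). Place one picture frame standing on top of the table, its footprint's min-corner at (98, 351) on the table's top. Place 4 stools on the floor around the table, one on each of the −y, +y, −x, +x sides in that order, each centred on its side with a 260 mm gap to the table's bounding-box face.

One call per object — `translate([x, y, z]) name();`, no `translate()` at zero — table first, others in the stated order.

table();
translate([98, 351, 701]) picture_frame();
translate([277, -571, 0]) stool();
translate([277, 1203, 0]) stool();
translate([-545, 316, 0]) stool();
translate([1099, 316, 0]) stool();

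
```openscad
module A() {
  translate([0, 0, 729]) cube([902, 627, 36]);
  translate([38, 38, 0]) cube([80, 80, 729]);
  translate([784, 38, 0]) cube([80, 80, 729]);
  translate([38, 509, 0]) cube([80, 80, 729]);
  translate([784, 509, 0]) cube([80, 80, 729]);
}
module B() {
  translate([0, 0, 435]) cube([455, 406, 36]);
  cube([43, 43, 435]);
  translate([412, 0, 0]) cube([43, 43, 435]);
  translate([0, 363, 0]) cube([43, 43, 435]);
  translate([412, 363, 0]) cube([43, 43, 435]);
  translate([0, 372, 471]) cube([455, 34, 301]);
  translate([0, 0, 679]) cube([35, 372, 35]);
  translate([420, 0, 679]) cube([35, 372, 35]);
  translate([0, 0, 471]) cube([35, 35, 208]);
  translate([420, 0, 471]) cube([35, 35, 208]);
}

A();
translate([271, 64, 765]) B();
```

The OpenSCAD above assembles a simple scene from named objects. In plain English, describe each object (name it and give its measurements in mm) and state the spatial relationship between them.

A is a table: top 902 mm (x) × 627 mm (y), 36 mm thick, upper face at z = 765 mm, on four 80×80 mm square legs, each inset 38 mm from the nearest pair of top edges, running from z = 0 to the bottom of the top.

B is a chair: 455×406 mm seat, 36 mm thick, top at z = 471 mm, on four 43 mm square corner legs flush with the seat edges. A 34 mm thick backrest slab spans the full seat width, extending 301 mm above the seat top, its back face flush with the seat's +y edge. Two armrests of 35×35 mm section run along each side from the seat's front edge to the front of the backrest, top faces 243 mm above the seat top and outer faces flush with the seat's x-edges; a 35×35 mm post under the front of each armrest stands on the seat at the front corner.

The chair is on top of the table.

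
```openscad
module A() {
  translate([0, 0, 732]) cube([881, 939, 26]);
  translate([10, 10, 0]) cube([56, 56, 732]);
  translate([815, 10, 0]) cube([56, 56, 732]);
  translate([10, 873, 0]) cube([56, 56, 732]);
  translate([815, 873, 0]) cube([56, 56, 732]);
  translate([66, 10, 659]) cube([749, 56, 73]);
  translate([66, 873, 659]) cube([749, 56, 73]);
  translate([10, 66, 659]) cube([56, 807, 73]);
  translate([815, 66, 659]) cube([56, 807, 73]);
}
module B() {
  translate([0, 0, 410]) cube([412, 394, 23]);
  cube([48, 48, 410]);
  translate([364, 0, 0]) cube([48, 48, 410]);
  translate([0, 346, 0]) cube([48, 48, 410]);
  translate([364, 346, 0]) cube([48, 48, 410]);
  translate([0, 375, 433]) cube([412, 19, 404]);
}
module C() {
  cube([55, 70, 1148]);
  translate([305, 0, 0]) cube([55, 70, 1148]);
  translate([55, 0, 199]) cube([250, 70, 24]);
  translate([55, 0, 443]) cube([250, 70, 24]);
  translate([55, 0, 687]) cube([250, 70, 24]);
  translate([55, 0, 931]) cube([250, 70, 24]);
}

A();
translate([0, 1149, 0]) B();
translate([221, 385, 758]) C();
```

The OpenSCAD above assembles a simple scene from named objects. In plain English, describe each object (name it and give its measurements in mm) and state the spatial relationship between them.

A is a table with a 881×939 mm rectangular top, 26 mm thick, top surface at z = 758 mm, supported by four 56×56 mm square legs, each inset 10 mm from the nearest pair of top edges, running from the floor. Four apron rails, 56 mm thick and 73 mm tall, run between adjacent legs with their top edges flush with the underside of the top and their outer faces flush with the legs' outer faces.

B is a chair. The seat is a 412×394×23 mm slab with its top at z = 433 mm, on four 48×48 mm corner legs (flush with the seat edges, standing on z = 0). A flat backrest 19 mm thick, 404 mm tall, spans the full seat width and rises from the seat top along its +y edge, rear face flush with the rear of the seat.

C is a straight ladder. Two 55×70 mm vertical rails, 1148 mm tall, stand 360 mm apart (outside-to-outside) with their front faces coplanar on the −y side. 4 rungs, each 70 mm deep and 24 mm tall, span between the inner faces of the rails, front faces flush with the rails. The lowest rung's underside is at z = 199 mm and rungs are spaced 244 mm apart (underside to underside).

The chair is on the floor beside the table on its +y side. The ladder is on top of the table.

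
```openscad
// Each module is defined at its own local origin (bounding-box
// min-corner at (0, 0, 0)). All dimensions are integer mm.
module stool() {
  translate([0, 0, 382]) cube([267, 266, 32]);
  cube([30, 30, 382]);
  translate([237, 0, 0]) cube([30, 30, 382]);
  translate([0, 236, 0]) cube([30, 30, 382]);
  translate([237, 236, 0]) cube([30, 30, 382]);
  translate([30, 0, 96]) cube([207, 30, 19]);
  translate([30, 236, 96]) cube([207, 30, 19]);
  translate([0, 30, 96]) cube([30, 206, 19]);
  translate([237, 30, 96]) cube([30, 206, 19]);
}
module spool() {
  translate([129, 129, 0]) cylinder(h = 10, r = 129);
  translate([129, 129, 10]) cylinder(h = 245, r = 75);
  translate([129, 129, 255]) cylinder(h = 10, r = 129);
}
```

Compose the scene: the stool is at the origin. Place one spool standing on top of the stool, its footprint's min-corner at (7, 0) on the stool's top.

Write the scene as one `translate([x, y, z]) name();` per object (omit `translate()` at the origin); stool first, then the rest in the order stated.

stool();
translate([7, 0, 414]) spool();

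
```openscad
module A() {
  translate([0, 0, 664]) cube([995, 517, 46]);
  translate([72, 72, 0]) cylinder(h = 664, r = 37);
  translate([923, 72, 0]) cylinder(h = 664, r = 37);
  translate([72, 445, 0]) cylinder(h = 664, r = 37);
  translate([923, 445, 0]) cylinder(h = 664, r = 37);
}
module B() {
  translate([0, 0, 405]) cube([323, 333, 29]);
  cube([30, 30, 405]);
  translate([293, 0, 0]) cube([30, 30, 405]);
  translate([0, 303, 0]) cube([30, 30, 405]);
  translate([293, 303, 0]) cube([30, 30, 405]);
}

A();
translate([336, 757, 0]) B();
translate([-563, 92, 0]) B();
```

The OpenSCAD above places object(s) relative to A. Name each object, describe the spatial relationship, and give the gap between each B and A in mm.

Each stool's nearest face is 240 mm from the table's bounding box.

A is a table. B is a stool. Two stools sit around the table at the +y, −x sides. The gap between each stool and the table is 240 mm.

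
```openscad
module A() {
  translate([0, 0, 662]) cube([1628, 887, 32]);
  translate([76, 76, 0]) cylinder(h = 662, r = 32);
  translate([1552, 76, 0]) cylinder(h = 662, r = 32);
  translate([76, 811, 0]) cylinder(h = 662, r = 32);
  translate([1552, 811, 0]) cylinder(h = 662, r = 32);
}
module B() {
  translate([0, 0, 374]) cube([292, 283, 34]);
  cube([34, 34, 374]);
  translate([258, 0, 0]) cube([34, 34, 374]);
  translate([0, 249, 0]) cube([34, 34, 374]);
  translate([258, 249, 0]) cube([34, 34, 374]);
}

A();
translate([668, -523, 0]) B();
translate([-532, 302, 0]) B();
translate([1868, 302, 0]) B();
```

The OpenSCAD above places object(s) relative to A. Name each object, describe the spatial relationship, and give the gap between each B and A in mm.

A is a table. B is a stool. Three stools sit around the table at the −y, −x, +x sides. The gap between each stool and the table is 240 mm.

Each stool's nearest face is 240 mm from the table's bounding box.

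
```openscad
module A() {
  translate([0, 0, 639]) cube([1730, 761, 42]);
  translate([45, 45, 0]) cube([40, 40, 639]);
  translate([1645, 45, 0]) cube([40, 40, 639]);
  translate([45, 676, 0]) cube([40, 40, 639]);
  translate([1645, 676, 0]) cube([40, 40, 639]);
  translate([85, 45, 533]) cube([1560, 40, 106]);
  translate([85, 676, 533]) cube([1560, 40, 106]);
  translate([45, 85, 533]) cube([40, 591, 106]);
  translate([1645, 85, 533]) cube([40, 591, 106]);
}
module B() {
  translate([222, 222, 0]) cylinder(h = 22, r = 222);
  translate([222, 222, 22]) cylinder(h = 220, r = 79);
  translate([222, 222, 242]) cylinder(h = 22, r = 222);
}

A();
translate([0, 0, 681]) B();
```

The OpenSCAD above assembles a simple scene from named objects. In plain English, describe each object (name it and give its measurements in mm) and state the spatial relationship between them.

A is a table: top 1730 mm (x) × 761 mm (y), 42 mm thick, upper face at z = 681 mm, on four 40×40 mm square legs, each inset 45 mm from the nearest pair of top edges, running from z = 0 to the bottom of the top. Four apron rails, 40 mm thick and 106 mm tall, run between adjacent legs with their top edges flush with the underside of the top and their outer faces flush with the legs' outer faces.

B is a spool: two coaxial disc flanges of radius 222 mm and thickness 22 mm, joined by a core cylinder of radius 79 mm and height 220 mm. The lower flange rests on z = 0 and the three cylinders share a vertical axis.

The spool is on top of the table.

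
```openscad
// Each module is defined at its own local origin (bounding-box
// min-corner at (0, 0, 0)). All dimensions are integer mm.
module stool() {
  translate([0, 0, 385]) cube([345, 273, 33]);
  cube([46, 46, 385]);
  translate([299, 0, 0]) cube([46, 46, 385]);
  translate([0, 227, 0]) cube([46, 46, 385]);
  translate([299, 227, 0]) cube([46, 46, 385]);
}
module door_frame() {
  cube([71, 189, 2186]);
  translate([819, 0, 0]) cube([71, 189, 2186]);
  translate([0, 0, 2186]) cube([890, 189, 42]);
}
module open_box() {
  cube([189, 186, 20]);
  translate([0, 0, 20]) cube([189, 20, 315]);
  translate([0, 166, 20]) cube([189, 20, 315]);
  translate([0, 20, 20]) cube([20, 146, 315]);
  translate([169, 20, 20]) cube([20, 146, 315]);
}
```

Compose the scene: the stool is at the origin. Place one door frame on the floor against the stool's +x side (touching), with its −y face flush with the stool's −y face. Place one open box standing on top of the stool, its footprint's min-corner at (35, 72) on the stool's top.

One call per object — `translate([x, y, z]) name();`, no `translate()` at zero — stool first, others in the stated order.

stool();
translate([345, 0, 0]) door_frame();
translate([35, 72, 418]) open_box();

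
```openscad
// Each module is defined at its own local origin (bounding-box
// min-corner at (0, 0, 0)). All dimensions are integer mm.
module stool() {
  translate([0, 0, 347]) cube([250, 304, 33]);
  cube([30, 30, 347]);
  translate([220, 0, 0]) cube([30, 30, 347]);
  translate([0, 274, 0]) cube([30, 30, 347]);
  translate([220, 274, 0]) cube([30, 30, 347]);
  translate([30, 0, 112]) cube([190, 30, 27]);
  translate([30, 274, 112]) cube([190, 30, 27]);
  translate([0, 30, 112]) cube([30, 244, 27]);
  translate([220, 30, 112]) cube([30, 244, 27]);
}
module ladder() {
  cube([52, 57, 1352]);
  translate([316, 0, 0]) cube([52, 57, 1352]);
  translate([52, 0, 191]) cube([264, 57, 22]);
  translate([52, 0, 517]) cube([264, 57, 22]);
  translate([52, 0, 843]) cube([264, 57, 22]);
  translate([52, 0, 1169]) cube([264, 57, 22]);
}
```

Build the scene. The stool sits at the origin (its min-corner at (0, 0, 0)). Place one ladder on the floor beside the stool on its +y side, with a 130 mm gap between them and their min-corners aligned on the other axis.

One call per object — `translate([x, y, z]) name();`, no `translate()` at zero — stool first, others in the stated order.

stool();
translate([0, 434, 0]) ladder();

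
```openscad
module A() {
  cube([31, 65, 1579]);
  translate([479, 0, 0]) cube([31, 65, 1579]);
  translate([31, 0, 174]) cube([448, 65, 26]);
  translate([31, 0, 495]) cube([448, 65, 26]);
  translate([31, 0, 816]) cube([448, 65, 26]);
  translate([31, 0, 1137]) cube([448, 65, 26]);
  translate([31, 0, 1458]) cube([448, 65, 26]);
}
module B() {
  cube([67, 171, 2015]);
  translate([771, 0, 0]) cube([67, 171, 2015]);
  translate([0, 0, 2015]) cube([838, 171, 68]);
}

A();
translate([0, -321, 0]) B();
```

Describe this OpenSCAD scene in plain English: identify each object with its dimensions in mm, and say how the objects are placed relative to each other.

A is a wooden ladder with two side rails of 31×65 mm section and 1579 mm height, set 510 mm apart overall. Between them run 5 rectangular rungs (65 mm deep, 26 mm thick), front faces flush with the rails' −y face. The bottom of the first rung is 174 mm above the floor and each subsequent rung is 321 mm higher than the one below.

B is a door frame. The clear opening is 704 mm wide and 2015 mm high. Two 67 mm wide jambs, 171 mm deep, stand either side of the opening from the floor to the top of the opening. A 68 mm thick head sits across the top of both jambs, spanning the full outside width of the frame.

The door frame is on the floor beside the ladder on its −y side.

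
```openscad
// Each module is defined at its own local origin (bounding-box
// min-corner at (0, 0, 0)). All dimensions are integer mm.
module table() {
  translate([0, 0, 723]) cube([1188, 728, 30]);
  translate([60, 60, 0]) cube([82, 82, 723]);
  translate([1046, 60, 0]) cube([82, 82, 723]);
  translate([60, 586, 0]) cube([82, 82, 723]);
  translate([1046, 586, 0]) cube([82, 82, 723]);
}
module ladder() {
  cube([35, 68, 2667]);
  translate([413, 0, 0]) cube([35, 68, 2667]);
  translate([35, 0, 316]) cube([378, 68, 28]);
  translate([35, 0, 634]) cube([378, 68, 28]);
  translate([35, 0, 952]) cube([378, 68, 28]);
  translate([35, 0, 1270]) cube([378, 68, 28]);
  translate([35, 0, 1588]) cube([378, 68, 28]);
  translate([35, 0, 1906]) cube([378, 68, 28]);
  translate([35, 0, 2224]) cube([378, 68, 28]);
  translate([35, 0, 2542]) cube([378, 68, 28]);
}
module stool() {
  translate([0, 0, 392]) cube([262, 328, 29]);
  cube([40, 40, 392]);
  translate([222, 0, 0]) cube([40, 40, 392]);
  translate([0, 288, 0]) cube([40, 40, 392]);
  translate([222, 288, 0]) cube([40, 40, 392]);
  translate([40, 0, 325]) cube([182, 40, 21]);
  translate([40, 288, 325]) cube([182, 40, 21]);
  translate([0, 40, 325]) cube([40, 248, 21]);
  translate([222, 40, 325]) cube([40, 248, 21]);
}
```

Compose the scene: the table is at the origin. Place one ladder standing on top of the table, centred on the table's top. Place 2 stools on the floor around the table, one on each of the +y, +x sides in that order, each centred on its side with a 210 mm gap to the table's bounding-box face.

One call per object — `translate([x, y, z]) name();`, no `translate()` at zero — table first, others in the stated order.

table();
translate([370, 330, 753]) ladder();
translate([463, 938, 0]) stool();
translate([1398, 200, 0]) stool();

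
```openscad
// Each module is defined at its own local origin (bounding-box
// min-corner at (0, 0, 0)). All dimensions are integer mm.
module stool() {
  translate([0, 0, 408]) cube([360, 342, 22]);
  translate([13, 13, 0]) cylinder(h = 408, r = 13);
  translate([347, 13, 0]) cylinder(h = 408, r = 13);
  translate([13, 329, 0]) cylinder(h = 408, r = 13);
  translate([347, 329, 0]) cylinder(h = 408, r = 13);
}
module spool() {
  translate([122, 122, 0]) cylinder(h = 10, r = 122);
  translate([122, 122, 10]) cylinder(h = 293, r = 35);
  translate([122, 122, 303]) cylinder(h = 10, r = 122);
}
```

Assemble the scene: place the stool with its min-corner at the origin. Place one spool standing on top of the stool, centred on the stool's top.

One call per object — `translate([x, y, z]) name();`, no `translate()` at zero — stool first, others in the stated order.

stool();
translate([58, 49, 430]) spool();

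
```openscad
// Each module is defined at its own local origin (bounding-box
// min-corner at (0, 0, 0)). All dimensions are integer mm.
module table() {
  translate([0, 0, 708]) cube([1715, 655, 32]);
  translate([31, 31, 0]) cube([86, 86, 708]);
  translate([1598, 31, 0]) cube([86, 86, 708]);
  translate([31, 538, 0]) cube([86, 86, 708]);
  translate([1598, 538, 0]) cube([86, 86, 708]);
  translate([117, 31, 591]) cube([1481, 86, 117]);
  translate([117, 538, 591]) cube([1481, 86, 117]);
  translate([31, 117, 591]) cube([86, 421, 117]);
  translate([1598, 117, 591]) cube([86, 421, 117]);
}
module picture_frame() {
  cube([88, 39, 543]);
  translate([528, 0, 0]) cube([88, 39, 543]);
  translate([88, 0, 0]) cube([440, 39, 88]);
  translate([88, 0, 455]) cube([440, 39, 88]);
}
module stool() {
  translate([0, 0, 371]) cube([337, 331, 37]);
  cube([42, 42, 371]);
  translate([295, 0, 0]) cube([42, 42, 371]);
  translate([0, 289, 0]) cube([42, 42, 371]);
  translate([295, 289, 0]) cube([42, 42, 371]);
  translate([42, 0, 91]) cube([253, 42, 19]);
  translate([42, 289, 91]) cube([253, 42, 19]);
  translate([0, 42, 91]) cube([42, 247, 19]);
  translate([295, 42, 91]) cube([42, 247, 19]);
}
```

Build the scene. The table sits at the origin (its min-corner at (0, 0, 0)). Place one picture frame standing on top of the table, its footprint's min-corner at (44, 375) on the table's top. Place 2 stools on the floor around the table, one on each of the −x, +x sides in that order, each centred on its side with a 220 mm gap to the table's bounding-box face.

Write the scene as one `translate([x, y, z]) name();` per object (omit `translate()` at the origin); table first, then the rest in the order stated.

table();
translate([44, 375, 740]) picture_frame();
translate([-557, 162, 0]) stool();
translate([1935, 162, 0]) stool();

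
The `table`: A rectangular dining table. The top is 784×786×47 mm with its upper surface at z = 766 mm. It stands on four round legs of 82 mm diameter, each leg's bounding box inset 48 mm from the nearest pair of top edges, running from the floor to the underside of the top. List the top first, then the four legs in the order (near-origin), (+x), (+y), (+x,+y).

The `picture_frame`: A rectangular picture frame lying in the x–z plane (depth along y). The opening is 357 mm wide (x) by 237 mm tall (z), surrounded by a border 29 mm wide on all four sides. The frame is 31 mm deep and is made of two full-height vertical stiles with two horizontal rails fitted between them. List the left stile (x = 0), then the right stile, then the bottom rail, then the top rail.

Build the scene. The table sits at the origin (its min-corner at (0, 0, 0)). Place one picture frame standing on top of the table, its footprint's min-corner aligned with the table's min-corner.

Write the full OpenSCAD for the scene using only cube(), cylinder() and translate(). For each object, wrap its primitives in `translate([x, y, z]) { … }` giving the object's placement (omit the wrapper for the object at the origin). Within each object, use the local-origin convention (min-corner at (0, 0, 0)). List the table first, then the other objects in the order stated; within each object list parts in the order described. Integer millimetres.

translate([0, 0, 719]) cube([784, 786, 47]);
translate([89, 89, 0]) cylinder(h = 719, r = 41);
translate([695, 89, 0]) cylinder(h = 719, r = 41);
translate([89, 697, 0]) cylinder(h = 719, r = 41);
translate([695, 697, 0]) cylinder(h = 719, r = 41);
translate([0, 0, 766]) {
  cube([29, 31, 295]);
  translate([386, 0, 0]) cube([29, 31, 295]);
  translate([29, 0, 0]) cube([357, 31, 29]);
  translate([29, 0, 266]) cube([357, 31, 29]);
}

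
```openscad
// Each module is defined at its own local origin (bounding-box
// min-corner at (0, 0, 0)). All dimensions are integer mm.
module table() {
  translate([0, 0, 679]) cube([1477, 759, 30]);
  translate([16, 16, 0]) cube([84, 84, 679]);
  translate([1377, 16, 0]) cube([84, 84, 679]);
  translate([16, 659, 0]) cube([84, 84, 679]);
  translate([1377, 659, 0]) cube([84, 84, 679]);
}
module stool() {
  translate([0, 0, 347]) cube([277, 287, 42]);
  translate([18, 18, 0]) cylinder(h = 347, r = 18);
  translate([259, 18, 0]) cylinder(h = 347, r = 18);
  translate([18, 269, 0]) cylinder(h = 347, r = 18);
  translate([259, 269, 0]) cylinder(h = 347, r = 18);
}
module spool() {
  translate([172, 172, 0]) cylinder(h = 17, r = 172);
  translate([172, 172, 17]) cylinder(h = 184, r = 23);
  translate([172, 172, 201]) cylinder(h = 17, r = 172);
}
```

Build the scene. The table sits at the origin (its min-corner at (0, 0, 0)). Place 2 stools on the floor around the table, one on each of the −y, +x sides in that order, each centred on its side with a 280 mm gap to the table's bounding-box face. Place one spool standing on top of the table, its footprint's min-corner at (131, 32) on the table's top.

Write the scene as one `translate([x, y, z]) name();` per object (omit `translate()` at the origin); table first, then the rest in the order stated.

table();
translate([600, -567, 0]) stool();
translate([1757, 236, 0]) stool();
translate([131, 32, 709]) spool();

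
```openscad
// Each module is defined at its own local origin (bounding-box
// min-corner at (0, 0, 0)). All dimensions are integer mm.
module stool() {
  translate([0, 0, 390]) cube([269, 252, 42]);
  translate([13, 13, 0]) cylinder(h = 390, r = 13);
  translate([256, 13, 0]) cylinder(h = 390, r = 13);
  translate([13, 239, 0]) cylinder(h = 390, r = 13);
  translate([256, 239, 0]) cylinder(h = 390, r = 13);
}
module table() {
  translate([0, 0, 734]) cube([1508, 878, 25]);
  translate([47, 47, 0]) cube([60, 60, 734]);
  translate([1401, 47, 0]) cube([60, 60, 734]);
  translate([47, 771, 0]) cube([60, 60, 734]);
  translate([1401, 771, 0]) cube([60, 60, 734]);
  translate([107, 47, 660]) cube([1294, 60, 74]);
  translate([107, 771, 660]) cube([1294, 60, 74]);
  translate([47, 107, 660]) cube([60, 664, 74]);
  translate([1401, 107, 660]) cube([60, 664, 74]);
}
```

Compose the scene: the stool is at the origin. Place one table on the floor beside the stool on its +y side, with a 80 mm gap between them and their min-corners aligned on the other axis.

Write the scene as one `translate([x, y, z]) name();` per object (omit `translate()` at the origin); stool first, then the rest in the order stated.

stool();
translate([0, 332, 0]) table();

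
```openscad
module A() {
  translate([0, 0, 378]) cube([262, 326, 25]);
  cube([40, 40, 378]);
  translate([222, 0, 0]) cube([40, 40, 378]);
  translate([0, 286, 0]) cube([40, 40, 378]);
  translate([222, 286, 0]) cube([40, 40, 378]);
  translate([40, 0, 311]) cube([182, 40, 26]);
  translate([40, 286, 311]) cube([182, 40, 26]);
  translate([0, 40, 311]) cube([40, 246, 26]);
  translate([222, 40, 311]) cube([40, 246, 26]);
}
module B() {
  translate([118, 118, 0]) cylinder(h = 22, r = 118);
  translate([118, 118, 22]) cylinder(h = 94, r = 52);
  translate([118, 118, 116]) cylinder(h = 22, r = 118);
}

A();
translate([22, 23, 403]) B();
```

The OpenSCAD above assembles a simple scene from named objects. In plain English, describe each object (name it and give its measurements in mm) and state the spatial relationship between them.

A is a four-legged stool. The seat is a 262×326×25 mm slab whose top surface is at z = 403 mm; four square legs, each 40×40 mm in cross-section, run from the floor (z = 0) to the underside of the seat, each flush with a corner of the seat. Four stretchers, 40 mm wide and 26 mm tall, connect adjacent legs with their undersides at z = 311 mm, each running between the inner faces of the legs it joins and aligned with the legs' outer faces on the other axis.

B is a spool: two coaxial disc flanges of radius 118 mm and thickness 22 mm, joined by a core cylinder of radius 52 mm and height 94 mm. The lower flange rests on z = 0 and the three cylinders share a vertical axis.

The spool is on top of the stool.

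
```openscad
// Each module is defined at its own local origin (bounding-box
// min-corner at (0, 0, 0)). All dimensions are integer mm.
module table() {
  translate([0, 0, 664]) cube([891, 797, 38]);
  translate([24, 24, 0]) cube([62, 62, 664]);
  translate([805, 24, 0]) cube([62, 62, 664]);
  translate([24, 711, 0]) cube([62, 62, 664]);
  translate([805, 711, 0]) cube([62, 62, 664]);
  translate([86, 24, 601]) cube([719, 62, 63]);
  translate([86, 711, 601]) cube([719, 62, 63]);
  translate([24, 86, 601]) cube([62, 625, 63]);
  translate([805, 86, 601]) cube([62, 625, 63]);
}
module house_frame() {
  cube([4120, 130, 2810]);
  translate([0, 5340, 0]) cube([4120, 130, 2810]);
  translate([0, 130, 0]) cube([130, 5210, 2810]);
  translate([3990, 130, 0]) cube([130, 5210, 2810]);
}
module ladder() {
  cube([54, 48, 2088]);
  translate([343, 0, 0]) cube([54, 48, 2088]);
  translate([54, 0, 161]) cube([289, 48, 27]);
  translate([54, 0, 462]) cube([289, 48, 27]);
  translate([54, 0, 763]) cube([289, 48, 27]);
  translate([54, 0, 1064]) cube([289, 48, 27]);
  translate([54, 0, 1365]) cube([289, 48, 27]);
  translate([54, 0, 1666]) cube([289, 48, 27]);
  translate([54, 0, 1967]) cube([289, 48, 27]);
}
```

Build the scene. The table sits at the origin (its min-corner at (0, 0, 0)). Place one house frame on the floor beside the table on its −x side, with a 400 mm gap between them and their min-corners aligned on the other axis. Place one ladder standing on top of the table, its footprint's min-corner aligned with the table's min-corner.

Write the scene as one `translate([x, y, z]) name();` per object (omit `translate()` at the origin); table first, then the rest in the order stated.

table();
translate([-4520, 0, 0]) house_frame();
translate([0, 0, 702]) ladder();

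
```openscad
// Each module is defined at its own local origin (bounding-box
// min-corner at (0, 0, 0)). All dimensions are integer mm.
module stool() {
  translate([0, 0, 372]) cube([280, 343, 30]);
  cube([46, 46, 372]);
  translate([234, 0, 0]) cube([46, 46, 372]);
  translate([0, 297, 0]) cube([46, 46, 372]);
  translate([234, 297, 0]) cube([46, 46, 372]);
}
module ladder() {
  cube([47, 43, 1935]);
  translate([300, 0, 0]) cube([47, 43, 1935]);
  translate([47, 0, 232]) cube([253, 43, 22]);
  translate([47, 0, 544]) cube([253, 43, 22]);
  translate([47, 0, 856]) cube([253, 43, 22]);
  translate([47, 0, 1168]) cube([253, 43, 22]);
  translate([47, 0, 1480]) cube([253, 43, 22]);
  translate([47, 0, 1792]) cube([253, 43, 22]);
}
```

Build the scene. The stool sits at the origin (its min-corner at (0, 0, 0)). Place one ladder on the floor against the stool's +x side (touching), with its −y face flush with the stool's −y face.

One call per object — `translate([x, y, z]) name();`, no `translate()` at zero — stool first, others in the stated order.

stool();
translate([280, 0, 0]) ladder();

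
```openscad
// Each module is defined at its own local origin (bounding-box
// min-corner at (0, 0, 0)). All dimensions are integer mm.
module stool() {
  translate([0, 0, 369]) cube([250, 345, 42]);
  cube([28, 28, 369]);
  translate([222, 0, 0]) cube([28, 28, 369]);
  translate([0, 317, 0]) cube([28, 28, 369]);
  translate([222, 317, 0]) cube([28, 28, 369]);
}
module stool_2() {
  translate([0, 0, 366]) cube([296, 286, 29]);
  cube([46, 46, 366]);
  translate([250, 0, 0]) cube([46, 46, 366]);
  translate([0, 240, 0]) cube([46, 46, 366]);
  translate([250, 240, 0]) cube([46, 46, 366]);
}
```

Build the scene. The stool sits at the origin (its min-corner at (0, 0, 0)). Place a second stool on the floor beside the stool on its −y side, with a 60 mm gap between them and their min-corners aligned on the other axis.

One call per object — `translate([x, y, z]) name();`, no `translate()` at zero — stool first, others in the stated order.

stool();
translate([0, -346, 0]) stool_2();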